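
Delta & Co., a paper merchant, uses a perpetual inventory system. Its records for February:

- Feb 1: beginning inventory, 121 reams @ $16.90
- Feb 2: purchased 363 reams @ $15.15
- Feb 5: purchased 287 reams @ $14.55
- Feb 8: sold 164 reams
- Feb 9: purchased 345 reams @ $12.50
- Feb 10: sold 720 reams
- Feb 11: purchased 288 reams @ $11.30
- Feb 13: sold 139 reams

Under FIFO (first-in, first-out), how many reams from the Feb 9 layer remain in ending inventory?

93

Feb 8, 164 sold [FIFO — oldest first]: 121 @ $16.90 + 43 @ $15.15 = $2,696.35
Feb 10, 720 sold [FIFO — oldest first]: 320 @ $15.15 + 287 @ $14.55 + 113 @ $12.50 = $10,436.35
Feb 13, 139 sold [FIFO — oldest first]: 139 @ $12.50 = $1,737.50
Total COGS = $2,696.35 + $10,436.35 + $1,737.50 = $14,870.20
Ending inventory: 93 @ $12.50 + 288 @ $11.30 = $4,416.90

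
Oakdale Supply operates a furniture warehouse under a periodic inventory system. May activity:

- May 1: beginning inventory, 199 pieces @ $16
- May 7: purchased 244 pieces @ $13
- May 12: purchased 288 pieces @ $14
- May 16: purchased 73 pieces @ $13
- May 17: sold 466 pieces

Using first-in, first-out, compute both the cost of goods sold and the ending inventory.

May 17, 466 sold [FIFO — oldest first]: 199 @ $16 + 244 @ $13 + 23 @ $14 = $6,678
Ending inventory: 265 @ $14 + 73 @ $13 = $4,659

COGS = $6,678; ending inventory = $4,659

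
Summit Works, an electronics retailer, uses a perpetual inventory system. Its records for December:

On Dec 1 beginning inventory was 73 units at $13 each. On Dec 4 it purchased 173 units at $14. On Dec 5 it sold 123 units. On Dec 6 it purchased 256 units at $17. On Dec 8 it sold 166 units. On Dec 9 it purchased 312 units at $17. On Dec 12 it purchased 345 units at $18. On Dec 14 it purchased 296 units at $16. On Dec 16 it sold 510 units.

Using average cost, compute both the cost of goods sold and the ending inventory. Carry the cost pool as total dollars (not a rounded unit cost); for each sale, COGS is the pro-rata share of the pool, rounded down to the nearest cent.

COGS = $12,921.64; ending inventory = $11,051.36

After Dec 1: 73 on hand, pool $949.00 (≈ $13.0000 each)
After Dec 4: 246 on hand, pool $3,371.00 (≈ $13.7033 each)
Dec 5, sell 123: 123/246 × $3,371.00 → $1,685.50
After Dec 6: 379 on hand, pool $6,037.50 (≈ $15.9301 each)
Dec 8, sell 166: 166/379 × $6,037.50 → $2,644.39
After Dec 9: 525 on hand, pool $8,697.11 (≈ $16.5659 each)
After Dec 12: 870 on hand, pool $14,907.11 (≈ $17.1346 each)
After Dec 14: 1166 on hand, pool $19,643.11 (≈ $16.8466 each)
Dec 16, sell 510: 510/1166 × $19,643.11 → $8,591.75
Total COGS = $1,685.50 + $2,644.39 + $8,591.75 = $12,921.64
Ending inventory (cost pool remaining) = $11,051.36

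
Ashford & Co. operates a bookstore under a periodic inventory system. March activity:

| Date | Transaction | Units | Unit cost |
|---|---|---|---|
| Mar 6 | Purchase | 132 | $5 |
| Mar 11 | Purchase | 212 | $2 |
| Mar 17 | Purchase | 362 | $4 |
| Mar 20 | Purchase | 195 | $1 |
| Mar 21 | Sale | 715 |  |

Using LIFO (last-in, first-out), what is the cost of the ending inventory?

Mar 21, 715 sold [LIFO — newest first]: 195 @ $1 + 362 @ $4 + 158 @ $2 = $1,959
Ending inventory: 132 @ $5 + 54 @ $2 = $768
Check: goods available $2,727 = COGS $1,959 + ending $768

Ending inventory = $768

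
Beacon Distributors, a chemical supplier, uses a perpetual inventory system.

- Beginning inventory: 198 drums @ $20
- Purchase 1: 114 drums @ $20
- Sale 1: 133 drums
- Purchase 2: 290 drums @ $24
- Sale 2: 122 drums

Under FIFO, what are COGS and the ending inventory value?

COGS = $5,100; ending inventory = $8,100

Sale 1 (133) [FIFO — oldest first]: 133 @ $20 = $2,660
Sale 2 (122) [FIFO — oldest first]: 65 @ $20 + 57 @ $20 = $2,440
Total COGS = $2,660 + $2,440 = $5,100
Ending inventory: 57 @ $20 + 290 @ $24 = $8,100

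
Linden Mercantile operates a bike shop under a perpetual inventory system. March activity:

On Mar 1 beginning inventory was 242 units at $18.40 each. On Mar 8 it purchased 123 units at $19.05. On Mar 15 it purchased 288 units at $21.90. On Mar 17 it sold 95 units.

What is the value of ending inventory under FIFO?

Mar 17, 95 sold [FIFO — oldest first]: 95 @ $18.40 = $1,748.00
Ending inventory: 147 @ $18.40 + 123 @ $19.05 + 288 @ $21.90 = $11,355.15
Check: goods available $13,103.15 = COGS $1,748.00 + ending $11,355.15

Ending inventory = $11,355.15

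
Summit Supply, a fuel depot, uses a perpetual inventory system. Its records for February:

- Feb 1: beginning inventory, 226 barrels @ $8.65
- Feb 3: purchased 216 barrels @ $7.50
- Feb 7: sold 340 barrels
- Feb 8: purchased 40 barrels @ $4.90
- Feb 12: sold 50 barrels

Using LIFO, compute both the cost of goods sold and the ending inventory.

Feb 7, 340 sold [LIFO — newest first]: 216 @ $7.50 + 124 @ $8.65 = $2,692.60
Feb 12, 50 sold [LIFO — newest first]: 40 @ $4.90 + 10 @ $8.65 = $282.50
Total COGS = $2,692.60 + $282.50 = $2,975.10
Ending inventory: 92 @ $8.65 = $795.80

COGS = $2,975.10; ending inventory = $795.80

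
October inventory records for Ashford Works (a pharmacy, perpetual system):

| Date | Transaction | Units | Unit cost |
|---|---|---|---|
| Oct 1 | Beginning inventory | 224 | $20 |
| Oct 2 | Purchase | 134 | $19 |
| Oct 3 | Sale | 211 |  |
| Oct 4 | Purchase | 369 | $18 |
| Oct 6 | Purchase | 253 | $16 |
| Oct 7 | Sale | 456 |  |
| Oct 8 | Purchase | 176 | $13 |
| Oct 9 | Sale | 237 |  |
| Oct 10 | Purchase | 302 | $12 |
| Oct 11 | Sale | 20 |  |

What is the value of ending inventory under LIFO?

Oct 3, 211 sold [LIFO — newest first]: 134 @ $19 + 77 @ $20 = $4,086
Oct 7, 456 sold [LIFO — newest first]: 253 @ $16 + 203 @ $18 = $7,702
Oct 9, 237 sold [LIFO — newest first]: 176 @ $13 + 61 @ $18 = $3,386
Oct 11, 20 sold [LIFO — newest first]: 20 @ $12 = $240
Total COGS = $4,086 + $7,702 + $3,386 + $240 = $15,414
Ending inventory: 147 @ $20 + 105 @ $18 + 282 @ $12 = $8,214

Ending inventory = $8,214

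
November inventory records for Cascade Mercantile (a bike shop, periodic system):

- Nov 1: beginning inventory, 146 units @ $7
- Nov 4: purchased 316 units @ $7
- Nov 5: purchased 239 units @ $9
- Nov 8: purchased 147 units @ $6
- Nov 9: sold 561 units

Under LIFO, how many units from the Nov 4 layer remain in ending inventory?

141

Nov 9, 561 sold [LIFO — newest first]: 147 @ $6 + 239 @ $9 + 175 @ $7 = $4,258
Ending inventory: 146 @ $7 + 141 @ $7 = $2,009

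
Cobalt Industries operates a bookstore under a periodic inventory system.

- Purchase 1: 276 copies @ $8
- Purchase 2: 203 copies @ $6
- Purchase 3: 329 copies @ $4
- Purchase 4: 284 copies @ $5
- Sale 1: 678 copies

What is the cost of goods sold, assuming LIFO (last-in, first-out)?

COGS = $3,126

Sale 1 (678) [LIFO — newest first]: 284 @ $5 + 329 @ $4 + 65 @ $6 = $3,126
Ending inventory: 276 @ $8 + 138 @ $6 = $3,036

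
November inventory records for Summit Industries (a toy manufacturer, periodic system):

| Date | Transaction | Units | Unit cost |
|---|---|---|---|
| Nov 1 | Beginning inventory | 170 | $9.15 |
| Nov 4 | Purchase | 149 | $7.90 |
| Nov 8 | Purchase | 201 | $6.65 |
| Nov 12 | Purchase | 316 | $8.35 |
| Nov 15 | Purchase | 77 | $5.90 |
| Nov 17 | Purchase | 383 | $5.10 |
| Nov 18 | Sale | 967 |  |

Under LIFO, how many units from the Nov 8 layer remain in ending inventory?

Nov 18, 967 sold [LIFO — newest first]: 383 @ $5.10 + 77 @ $5.90 + 316 @ $8.35 + 191 @ $6.65 = $6,316.35
Ending inventory: 170 @ $9.15 + 149 @ $7.90 + 10 @ $6.65 = $2,799.10

10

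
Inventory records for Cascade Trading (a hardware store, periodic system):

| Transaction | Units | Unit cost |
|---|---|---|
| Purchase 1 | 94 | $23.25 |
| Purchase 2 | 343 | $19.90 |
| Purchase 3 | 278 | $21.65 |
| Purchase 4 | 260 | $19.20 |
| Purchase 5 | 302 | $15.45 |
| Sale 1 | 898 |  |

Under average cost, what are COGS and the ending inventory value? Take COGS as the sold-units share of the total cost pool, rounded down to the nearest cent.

COGS = $17,360.72; ending inventory = $7,327.08

Sale 1, sell 898: 898/1277 × $24,687.80 → $17,360.72
Ending inventory (cost pool remaining) = $7,327.08
Check: goods available $24,687.80 = COGS $17,360.72 + ending $7,327.08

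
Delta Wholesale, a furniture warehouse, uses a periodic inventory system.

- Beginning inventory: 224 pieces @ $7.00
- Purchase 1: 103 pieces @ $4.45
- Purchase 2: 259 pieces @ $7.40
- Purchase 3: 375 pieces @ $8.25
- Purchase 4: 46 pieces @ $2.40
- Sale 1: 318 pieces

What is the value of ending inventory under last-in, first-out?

Ending inventory = $4,792.70

Sale 1 (318) [LIFO — newest first]: 46 @ $2.40 + 272 @ $8.25 = $2,354.40
Ending inventory: 224 @ $7.00 + 103 @ $4.45 + 259 @ $7.40 + 103 @ $8.25 = $4,792.70
Check: goods available $7,147.10 = COGS $2,354.40 + ending $4,792.70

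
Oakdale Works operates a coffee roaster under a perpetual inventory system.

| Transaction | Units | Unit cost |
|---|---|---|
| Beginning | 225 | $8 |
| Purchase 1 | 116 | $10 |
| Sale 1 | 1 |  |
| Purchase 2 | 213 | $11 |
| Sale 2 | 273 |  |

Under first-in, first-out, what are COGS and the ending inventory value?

Sale 1 (1) [FIFO — oldest first]: 1 @ $8 = $8
Sale 2 (273) [FIFO — oldest first]: 224 @ $8 + 49 @ $10 = $2,282
Total COGS = $8 + $2,282 = $2,290
Ending inventory: 67 @ $10 + 213 @ $11 = $3,013

COGS = $2,290; ending inventory = $3,013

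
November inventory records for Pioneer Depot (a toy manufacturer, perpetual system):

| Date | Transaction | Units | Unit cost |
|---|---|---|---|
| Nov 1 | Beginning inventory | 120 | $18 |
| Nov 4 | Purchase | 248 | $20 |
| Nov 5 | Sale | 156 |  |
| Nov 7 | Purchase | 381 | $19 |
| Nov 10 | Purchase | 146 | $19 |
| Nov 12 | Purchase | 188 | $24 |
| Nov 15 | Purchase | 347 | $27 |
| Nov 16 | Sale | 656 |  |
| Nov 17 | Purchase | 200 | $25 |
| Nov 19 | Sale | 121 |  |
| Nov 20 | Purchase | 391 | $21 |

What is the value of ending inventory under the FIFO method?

Nov 5, 156 sold [FIFO — oldest first]: 120 @ $18 + 36 @ $20 = $2,880
Nov 16, 656 sold [FIFO — oldest first]: 212 @ $20 + 381 @ $19 + 63 @ $19 = $12,676
Nov 19, 121 sold [FIFO — oldest first]: 83 @ $19 + 38 @ $24 = $2,489
Total COGS = $2,880 + $12,676 + $2,489 = $18,045
Ending inventory: 150 @ $24 + 347 @ $27 + 200 @ $25 + 391 @ $21 = $26,180

Ending inventory = $26,180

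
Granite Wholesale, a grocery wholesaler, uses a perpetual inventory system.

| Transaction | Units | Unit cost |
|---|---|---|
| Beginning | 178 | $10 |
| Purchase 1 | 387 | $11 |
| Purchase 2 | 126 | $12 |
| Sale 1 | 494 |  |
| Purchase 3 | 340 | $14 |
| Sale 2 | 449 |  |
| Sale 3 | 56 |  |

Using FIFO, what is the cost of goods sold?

COGS = $11,861

Sale 1 (494) [FIFO — oldest first]: 178 @ $10 + 316 @ $11 = $5,256
Sale 2 (449) [FIFO — oldest first]: 71 @ $11 + 126 @ $12 + 252 @ $14 = $5,821
Sale 3 (56) [FIFO — oldest first]: 56 @ $14 = $784
Total COGS = $5,256 + $5,821 + $784 = $11,861
Ending inventory: 32 @ $14 = $448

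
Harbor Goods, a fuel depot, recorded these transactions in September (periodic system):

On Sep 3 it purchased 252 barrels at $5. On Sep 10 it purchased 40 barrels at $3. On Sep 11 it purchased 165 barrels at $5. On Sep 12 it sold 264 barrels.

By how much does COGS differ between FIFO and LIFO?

FIFO COGS: 252 @ $5 + 12 @ $3 = $1,296
LIFO COGS: 165 @ $5 + 40 @ $3 + 59 @ $5 = $1,240
Difference = |$1,296 − $1,240| = $56

$56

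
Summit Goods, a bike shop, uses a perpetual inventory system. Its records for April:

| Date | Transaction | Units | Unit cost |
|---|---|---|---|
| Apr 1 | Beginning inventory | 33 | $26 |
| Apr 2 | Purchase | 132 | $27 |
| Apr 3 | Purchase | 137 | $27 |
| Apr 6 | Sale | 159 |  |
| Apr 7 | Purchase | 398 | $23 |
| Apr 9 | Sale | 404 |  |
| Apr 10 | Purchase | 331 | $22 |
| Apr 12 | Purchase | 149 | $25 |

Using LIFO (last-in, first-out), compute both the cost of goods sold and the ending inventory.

Apr 6, 159 sold [LIFO — newest first]: 137 @ $27 + 22 @ $27 = $4,293
Apr 9, 404 sold [LIFO — newest first]: 398 @ $23 + 6 @ $27 = $9,316
Total COGS = $4,293 + $9,316 = $13,609
Ending inventory: 33 @ $26 + 104 @ $27 + 331 @ $22 + 149 @ $25 = $14,673

COGS = $13,609; ending inventory = $14,673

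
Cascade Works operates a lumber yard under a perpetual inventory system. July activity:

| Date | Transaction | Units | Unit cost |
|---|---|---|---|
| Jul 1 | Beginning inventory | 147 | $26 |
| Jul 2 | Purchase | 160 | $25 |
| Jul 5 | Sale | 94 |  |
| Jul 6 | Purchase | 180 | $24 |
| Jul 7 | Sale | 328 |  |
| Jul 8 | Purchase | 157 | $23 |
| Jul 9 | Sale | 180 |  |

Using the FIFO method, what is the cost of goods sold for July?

COGS = $14,787

Jul 5, 94 sold [FIFO — oldest first]: 94 @ $26 = $2,444
Jul 7, 328 sold [FIFO — oldest first]: 53 @ $26 + 160 @ $25 + 115 @ $24 = $8,138
Jul 9, 180 sold [FIFO — oldest first]: 65 @ $24 + 115 @ $23 = $4,205
Total COGS = $2,444 + $8,138 + $4,205 = $14,787
Ending inventory: 42 @ $23 = $966
Check: goods available $15,753 = COGS $14,787 + ending $966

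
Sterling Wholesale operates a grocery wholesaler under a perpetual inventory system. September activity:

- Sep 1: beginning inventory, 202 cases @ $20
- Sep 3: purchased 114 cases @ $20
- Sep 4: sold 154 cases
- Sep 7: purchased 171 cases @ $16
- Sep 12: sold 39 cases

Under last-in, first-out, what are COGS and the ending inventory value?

Sep 4, 154 sold [LIFO — newest first]: 114 @ $20 + 40 @ $20 = $3,080
Sep 12, 39 sold [LIFO — newest first]: 39 @ $16 = $624
Total COGS = $3,080 + $624 = $3,704
Ending inventory: 162 @ $20 + 132 @ $16 = $5,352

COGS = $3,704; ending inventory = $5,352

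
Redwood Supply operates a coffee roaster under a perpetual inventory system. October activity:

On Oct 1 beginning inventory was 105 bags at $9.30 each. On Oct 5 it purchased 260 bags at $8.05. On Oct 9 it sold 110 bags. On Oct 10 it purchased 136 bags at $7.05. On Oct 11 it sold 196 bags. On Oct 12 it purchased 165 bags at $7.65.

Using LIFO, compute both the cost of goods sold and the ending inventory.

COGS = $2,327.30; ending inventory = $2,963.25

Oct 9, 110 sold [LIFO — newest first]: 110 @ $8.05 = $885.50
Oct 11, 196 sold [LIFO — newest first]: 136 @ $7.05 + 60 @ $8.05 = $1,441.80
Total COGS = $885.50 + $1,441.80 = $2,327.30
Ending inventory: 105 @ $9.30 + 90 @ $8.05 + 165 @ $7.65 = $2,963.25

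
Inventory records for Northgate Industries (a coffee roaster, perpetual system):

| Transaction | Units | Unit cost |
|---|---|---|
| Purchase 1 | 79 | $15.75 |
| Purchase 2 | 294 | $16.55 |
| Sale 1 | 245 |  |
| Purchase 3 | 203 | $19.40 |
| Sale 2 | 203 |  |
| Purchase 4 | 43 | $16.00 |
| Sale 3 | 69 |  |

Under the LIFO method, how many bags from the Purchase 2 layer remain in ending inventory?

Sale 1 (245) [LIFO — newest first]: 245 @ $16.55 = $4,054.75
Sale 2 (203) [LIFO — newest first]: 203 @ $19.40 = $3,938.20
Sale 3 (69) [LIFO — newest first]: 43 @ $16.00 + 26 @ $16.55 = $1,118.30
Total COGS = $4,054.75 + $3,938.20 + $1,118.30 = $9,111.25
Ending inventory: 79 @ $15.75 + 23 @ $16.55 = $1,624.90

23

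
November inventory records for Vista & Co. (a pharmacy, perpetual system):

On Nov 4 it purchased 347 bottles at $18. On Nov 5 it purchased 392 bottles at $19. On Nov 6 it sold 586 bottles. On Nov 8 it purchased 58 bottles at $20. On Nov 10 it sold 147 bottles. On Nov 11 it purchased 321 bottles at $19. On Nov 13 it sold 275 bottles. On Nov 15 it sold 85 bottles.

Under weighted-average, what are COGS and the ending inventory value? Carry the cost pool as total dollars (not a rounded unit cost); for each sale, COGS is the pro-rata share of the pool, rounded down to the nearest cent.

COGS = $20,478.27; ending inventory = $474.73

After Nov 4: 347 on hand, pool $6,246.00 (≈ $18.0000 each)
After Nov 5: 739 on hand, pool $13,694.00 (≈ $18.5304 each)
Nov 6, sell 586: 586/739 × $13,694.00 → $10,858.84
After Nov 8: 211 on hand, pool $3,995.16 (≈ $18.9344 each)
Nov 10, sell 147: 147/211 × $3,995.16 → $2,783.35
After Nov 11: 385 on hand, pool $7,310.81 (≈ $18.9891 each)
Nov 13, sell 275: 275/385 × $7,310.81 → $5,222.00
Nov 15, sell 85: 85/110 × $2,088.81 → $1,614.08
Total COGS = $10,858.84 + $2,783.35 + $5,222.00 + $1,614.08 = $20,478.27
Ending inventory (cost pool remaining) = $474.73
Check: goods available $20,953.00 = COGS $20,478.27 + ending $474.73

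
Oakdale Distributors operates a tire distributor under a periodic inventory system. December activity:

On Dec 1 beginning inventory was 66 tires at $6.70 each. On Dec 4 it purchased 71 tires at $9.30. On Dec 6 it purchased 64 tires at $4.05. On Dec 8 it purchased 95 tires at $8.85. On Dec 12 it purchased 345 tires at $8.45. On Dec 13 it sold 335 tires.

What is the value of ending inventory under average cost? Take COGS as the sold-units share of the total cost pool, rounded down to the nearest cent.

Ending inventory = $2,443.09

Dec 13, sell 335: 335/641 × $5,117.70 → $2,674.61
Ending inventory (cost pool remaining) = $2,443.09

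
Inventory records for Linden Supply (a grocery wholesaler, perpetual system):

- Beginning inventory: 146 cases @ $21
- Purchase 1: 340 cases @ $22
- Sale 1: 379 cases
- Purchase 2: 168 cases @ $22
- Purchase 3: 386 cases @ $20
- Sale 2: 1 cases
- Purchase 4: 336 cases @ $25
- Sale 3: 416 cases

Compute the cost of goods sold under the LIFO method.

COGS = $18,319

Sale 1 (379) [LIFO — newest first]: 340 @ $22 + 39 @ $21 = $8,299
Sale 2 (1) [LIFO — newest first]: 1 @ $20 = $20
Sale 3 (416) [LIFO — newest first]: 336 @ $25 + 80 @ $20 = $10,000
Total COGS = $8,299 + $20 + $10,000 = $18,319
Ending inventory: 107 @ $21 + 168 @ $22 + 305 @ $20 = $12,043
Check: goods available $30,362 = COGS $18,319 + ending $12,043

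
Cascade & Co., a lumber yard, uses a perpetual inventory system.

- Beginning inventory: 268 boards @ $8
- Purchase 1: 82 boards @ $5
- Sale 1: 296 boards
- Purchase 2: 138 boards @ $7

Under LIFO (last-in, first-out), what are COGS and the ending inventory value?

COGS = $2,122; ending inventory = $1,398

Sale 1 (296) [LIFO — newest first]: 82 @ $5 + 214 @ $8 = $2,122
Ending inventory: 54 @ $8 + 138 @ $7 = $1,398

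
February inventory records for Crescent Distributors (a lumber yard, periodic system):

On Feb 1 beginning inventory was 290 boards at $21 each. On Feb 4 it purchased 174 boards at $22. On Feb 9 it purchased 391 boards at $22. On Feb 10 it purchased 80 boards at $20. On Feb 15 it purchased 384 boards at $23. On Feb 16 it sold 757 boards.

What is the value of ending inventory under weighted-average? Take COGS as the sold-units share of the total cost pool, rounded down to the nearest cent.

Ending inventory = $12,335.88

Feb 16, sell 757: 757/1319 × $28,952.00 → $16,616.12
Ending inventory (cost pool remaining) = $12,335.88
Check: goods available $28,952.00 = COGS $16,616.12 + ending $12,335.88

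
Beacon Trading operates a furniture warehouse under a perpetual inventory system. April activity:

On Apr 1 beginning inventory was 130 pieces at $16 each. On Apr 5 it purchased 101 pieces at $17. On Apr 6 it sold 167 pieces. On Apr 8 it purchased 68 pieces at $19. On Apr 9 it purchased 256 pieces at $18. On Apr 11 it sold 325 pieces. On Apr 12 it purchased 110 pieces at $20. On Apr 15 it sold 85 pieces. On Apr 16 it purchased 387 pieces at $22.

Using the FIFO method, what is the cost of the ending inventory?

Apr 6, 167 sold [FIFO — oldest first]: 130 @ $16 + 37 @ $17 = $2,709
Apr 11, 325 sold [FIFO — oldest first]: 64 @ $17 + 68 @ $19 + 193 @ $18 = $5,854
Apr 15, 85 sold [FIFO — oldest first]: 63 @ $18 + 22 @ $20 = $1,574
Total COGS = $2,709 + $5,854 + $1,574 = $10,137
Ending inventory: 88 @ $20 + 387 @ $22 = $10,274

Ending inventory = $10,274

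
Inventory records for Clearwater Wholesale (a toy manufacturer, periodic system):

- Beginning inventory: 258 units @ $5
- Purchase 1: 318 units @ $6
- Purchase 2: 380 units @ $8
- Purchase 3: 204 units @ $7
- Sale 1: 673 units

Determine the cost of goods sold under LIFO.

Sale 1 (673) [LIFO — newest first]: 204 @ $7 + 380 @ $8 + 89 @ $6 = $5,002
Ending inventory: 258 @ $5 + 229 @ $6 = $2,664

COGS = $5,002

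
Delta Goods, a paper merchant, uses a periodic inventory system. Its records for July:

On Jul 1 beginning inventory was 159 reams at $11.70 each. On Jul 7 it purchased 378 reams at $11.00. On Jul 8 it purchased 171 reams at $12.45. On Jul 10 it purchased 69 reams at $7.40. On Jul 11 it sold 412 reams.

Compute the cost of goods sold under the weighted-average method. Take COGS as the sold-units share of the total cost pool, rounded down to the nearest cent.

COGS = $4,590.77

Jul 11, sell 412: 412/777 × $8,657.85 → $4,590.77
Ending inventory (cost pool remaining) = $4,067.08
Check: goods available $8,657.85 = COGS $4,590.77 + ending $4,067.08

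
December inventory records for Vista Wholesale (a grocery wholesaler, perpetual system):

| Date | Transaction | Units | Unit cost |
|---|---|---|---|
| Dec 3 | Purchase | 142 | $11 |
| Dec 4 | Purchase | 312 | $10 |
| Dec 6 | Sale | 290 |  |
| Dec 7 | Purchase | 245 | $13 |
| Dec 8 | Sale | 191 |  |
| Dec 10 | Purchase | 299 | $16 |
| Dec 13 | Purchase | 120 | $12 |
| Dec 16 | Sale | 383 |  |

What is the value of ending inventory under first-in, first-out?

Dec 6, 290 sold [FIFO — oldest first]: 142 @ $11 + 148 @ $10 = $3,042
Dec 8, 191 sold [FIFO — oldest first]: 164 @ $10 + 27 @ $13 = $1,991
Dec 16, 383 sold [FIFO — oldest first]: 218 @ $13 + 165 @ $16 = $5,474
Total COGS = $3,042 + $1,991 + $5,474 = $10,507
Ending inventory: 134 @ $16 + 120 @ $12 = $3,584

Ending inventory = $3,584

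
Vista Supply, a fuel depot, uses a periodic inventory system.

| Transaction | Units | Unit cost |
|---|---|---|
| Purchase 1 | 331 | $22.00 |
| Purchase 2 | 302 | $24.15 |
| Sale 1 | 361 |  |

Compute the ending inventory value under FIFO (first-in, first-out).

Sale 1 (361) [FIFO — oldest first]: 331 @ $22.00 + 30 @ $24.15 = $8,006.50
Ending inventory: 272 @ $24.15 = $6,568.80
Check: goods available $14,575.30 = COGS $8,006.50 + ending $6,568.80

Ending inventory = $6,568.80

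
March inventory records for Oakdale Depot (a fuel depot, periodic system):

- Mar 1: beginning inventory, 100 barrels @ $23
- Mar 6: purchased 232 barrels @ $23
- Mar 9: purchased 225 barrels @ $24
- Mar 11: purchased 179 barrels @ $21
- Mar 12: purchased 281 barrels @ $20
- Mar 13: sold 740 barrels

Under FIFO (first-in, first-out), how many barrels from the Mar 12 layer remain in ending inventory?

277

Mar 13, 740 sold [FIFO — oldest first]: 100 @ $23 + 232 @ $23 + 225 @ $24 + 179 @ $21 + 4 @ $20 = $16,875
Ending inventory: 277 @ $20 = $5,540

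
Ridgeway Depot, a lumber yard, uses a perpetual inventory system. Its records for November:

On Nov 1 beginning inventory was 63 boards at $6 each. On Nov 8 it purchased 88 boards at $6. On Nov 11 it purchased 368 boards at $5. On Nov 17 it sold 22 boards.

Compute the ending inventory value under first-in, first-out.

Ending inventory = $2,614

Nov 17, 22 sold [FIFO — oldest first]: 22 @ $6 = $132
Ending inventory: 41 @ $6 + 88 @ $6 + 368 @ $5 = $2,614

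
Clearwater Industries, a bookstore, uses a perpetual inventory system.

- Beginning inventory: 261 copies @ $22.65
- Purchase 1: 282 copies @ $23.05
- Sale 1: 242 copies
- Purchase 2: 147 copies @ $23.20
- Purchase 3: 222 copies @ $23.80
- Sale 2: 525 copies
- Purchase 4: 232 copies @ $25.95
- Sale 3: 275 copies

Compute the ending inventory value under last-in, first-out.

Sale 1 (242) [LIFO — newest first]: 242 @ $23.05 = $5,578.10
Sale 2 (525) [LIFO — newest first]: 222 @ $23.80 + 147 @ $23.20 + 40 @ $23.05 + 116 @ $22.65 = $12,243.40
Sale 3 (275) [LIFO — newest first]: 232 @ $25.95 + 43 @ $22.65 = $6,994.35
Total COGS = $5,578.10 + $12,243.40 + $6,994.35 = $24,815.85
Ending inventory: 102 @ $22.65 = $2,310.30

Ending inventory = $2,310.30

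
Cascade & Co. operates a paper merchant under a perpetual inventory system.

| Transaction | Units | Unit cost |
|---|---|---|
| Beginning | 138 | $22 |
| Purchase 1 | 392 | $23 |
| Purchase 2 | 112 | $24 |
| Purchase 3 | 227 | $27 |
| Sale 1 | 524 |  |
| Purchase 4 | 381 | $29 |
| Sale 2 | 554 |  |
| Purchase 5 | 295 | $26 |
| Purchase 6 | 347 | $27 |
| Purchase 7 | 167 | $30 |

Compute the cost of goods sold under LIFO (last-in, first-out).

Sale 1 (524) [LIFO — newest first]: 227 @ $27 + 112 @ $24 + 185 @ $23 = $13,072
Sale 2 (554) [LIFO — newest first]: 381 @ $29 + 173 @ $23 = $15,028
Total COGS = $13,072 + $15,028 = $28,100
Ending inventory: 138 @ $22 + 34 @ $23 + 295 @ $26 + 347 @ $27 + 167 @ $30 = $25,867

COGS = $28,100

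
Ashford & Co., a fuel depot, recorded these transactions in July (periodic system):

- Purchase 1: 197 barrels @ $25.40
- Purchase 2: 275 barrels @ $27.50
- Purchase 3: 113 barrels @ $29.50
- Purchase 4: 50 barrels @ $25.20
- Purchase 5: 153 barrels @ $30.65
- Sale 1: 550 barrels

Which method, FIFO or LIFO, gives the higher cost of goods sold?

FIFO COGS: 197 @ $25.40 + 275 @ $27.50 + 78 @ $29.50 = $14,867.30
LIFO COGS: 153 @ $30.65 + 50 @ $25.20 + 113 @ $29.50 + 234 @ $27.50 = $15,717.95

LIFO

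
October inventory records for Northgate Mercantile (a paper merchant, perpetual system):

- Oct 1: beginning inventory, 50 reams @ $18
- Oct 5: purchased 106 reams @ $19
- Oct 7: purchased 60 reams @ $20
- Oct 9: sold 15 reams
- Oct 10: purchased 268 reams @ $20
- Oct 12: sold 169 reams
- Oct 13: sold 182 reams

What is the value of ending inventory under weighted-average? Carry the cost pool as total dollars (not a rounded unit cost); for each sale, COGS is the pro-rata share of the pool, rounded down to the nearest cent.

After Oct 1: 50 on hand, pool $900.00 (≈ $18.0000 each)
After Oct 5: 156 on hand, pool $2,914.00 (≈ $18.6795 each)
After Oct 7: 216 on hand, pool $4,114.00 (≈ $19.0463 each)
Oct 9, sell 15: 15/216 × $4,114.00 → $285.69
After Oct 10: 469 on hand, pool $9,188.31 (≈ $19.5913 each)
Oct 12, sell 169: 169/469 × $9,188.31 → $3,310.92
Oct 13, sell 182: 182/300 × $5,877.39 → $3,565.61
Total COGS = $285.69 + $3,310.92 + $3,565.61 = $7,162.22
Ending inventory (cost pool remaining) = $2,311.78
Check: goods available $9,474.00 = COGS $7,162.22 + ending $2,311.78

Ending inventory = $2,311.78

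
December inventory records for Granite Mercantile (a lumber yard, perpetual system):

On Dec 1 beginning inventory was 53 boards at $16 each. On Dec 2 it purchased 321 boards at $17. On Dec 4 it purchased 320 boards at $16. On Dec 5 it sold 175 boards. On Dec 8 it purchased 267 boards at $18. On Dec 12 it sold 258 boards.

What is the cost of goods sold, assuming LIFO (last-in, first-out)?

Dec 5, 175 sold [LIFO — newest first]: 175 @ $16 = $2,800
Dec 12, 258 sold [LIFO — newest first]: 258 @ $18 = $4,644
Total COGS = $2,800 + $4,644 = $7,444
Ending inventory: 53 @ $16 + 321 @ $17 + 145 @ $16 + 9 @ $18 = $8,787
Check: goods available $16,231 = COGS $7,444 + ending $8,787

COGS = $7,444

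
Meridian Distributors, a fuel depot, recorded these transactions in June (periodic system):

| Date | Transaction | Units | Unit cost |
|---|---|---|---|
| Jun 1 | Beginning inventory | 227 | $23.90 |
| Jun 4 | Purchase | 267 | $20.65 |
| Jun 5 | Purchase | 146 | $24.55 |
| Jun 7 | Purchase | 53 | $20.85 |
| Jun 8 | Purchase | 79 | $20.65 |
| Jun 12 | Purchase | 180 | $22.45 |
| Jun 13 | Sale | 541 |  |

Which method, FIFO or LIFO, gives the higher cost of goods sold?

FIFO

FIFO COGS: 227 @ $23.90 + 267 @ $20.65 + 47 @ $24.55 = $12,092.70
LIFO COGS: 180 @ $22.45 + 79 @ $20.65 + 53 @ $20.85 + 146 @ $24.55 + 83 @ $20.65 = $12,075.65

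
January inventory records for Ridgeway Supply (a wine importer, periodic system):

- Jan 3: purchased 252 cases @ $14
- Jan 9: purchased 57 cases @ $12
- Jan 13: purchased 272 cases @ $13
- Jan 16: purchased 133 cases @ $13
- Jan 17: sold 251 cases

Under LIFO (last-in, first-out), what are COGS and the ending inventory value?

Jan 17, 251 sold [LIFO — newest first]: 133 @ $13 + 118 @ $13 = $3,263
Ending inventory: 252 @ $14 + 57 @ $12 + 154 @ $13 = $6,214

COGS = $3,263; ending inventory = $6,214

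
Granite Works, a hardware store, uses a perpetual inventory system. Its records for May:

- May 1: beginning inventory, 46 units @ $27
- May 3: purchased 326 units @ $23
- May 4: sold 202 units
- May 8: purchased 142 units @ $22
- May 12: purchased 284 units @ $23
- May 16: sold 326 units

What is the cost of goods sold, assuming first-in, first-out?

May 4, 202 sold [FIFO — oldest first]: 46 @ $27 + 156 @ $23 = $4,830
May 16, 326 sold [FIFO — oldest first]: 170 @ $23 + 142 @ $22 + 14 @ $23 = $7,356
Total COGS = $4,830 + $7,356 = $12,186
Ending inventory: 270 @ $23 = $6,210
Check: goods available $18,396 = COGS $12,186 + ending $6,210

COGS = $12,186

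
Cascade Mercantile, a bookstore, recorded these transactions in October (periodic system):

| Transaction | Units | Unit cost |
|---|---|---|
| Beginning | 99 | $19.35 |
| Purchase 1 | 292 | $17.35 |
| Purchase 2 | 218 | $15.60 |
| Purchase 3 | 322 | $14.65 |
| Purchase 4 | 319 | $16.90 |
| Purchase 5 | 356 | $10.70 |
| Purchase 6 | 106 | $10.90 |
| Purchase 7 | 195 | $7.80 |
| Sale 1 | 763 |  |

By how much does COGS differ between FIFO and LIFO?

$4,361.75

FIFO COGS: 99 @ $19.35 + 292 @ $17.35 + 218 @ $15.60 + 154 @ $14.65 = $12,638.75
LIFO COGS: 195 @ $7.80 + 106 @ $10.90 + 356 @ $10.70 + 106 @ $16.90 = $8,277.00
Difference = |$12,638.75 − $8,277.00| = $4,361.75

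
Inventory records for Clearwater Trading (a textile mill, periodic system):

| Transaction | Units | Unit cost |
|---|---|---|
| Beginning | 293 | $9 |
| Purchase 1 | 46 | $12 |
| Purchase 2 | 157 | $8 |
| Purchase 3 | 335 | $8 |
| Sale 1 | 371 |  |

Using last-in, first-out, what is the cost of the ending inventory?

Ending inventory = $4,157

Sale 1 (371) [LIFO — newest first]: 335 @ $8 + 36 @ $8 = $2,968
Ending inventory: 293 @ $9 + 46 @ $12 + 121 @ $8 = $4,157
Check: goods available $7,125 = COGS $2,968 + ending $4,157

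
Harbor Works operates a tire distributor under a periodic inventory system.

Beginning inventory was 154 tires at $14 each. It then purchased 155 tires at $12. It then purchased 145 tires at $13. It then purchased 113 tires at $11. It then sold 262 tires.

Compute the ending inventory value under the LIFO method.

Sale 1 (262) [LIFO — newest first]: 113 @ $11 + 145 @ $13 + 4 @ $12 = $3,176
Ending inventory: 154 @ $14 + 151 @ $12 = $3,968
Check: goods available $7,144 = COGS $3,176 + ending $3,968

Ending inventory = $3,968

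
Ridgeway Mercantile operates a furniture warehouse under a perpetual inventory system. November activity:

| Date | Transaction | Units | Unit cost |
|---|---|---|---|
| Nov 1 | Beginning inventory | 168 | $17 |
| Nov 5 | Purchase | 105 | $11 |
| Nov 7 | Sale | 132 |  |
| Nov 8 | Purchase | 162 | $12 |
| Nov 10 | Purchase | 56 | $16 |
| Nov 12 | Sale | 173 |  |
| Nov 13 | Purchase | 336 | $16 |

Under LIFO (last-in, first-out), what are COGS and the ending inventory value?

COGS = $3,914; ending inventory = $8,313

Nov 7, 132 sold [LIFO — newest first]: 105 @ $11 + 27 @ $17 = $1,614
Nov 12, 173 sold [LIFO — newest first]: 56 @ $16 + 117 @ $12 = $2,300
Total COGS = $1,614 + $2,300 = $3,914
Ending inventory: 141 @ $17 + 45 @ $12 + 336 @ $16 = $8,313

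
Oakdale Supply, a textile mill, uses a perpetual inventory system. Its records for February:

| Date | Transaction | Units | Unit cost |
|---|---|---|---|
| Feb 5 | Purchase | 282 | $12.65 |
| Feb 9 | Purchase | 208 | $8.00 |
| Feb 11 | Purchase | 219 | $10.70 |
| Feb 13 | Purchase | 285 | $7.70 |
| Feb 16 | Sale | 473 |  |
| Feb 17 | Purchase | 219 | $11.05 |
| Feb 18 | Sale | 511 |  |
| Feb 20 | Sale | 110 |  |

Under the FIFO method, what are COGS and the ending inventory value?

COGS = $10,874.10; ending inventory = $1,314.95

Feb 16, 473 sold [FIFO — oldest first]: 282 @ $12.65 + 191 @ $8.00 = $5,095.30
Feb 18, 511 sold [FIFO — oldest first]: 17 @ $8.00 + 219 @ $10.70 + 275 @ $7.70 = $4,596.80
Feb 20, 110 sold [FIFO — oldest first]: 10 @ $7.70 + 100 @ $11.05 = $1,182.00
Total COGS = $5,095.30 + $4,596.80 + $1,182.00 = $10,874.10
Ending inventory: 119 @ $11.05 = $1,314.95
Check: goods available $12,189.05 = COGS $10,874.10 + ending $1,314.95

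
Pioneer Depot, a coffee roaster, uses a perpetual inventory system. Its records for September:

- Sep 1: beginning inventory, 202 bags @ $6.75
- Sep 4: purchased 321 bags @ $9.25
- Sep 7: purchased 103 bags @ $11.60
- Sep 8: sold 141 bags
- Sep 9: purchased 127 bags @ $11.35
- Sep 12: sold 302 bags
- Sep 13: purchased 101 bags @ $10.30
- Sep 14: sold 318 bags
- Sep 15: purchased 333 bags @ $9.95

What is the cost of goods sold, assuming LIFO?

Sep 8, 141 sold [LIFO — newest first]: 103 @ $11.60 + 38 @ $9.25 = $1,546.30
Sep 12, 302 sold [LIFO — newest first]: 127 @ $11.35 + 175 @ $9.25 = $3,060.20
Sep 14, 318 sold [LIFO — newest first]: 101 @ $10.30 + 108 @ $9.25 + 109 @ $6.75 = $2,775.05
Total COGS = $1,546.30 + $3,060.20 + $2,775.05 = $7,381.55
Ending inventory: 93 @ $6.75 + 333 @ $9.95 = $3,941.10

COGS = $7,381.55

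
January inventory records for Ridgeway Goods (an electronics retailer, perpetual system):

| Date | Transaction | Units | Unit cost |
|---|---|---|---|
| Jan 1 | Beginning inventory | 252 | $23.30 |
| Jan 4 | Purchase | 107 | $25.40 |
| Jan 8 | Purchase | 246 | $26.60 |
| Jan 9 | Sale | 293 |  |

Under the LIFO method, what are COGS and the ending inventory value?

Jan 9, 293 sold [LIFO — newest first]: 246 @ $26.60 + 47 @ $25.40 = $7,737.40
Ending inventory: 252 @ $23.30 + 60 @ $25.40 = $7,395.60
Check: goods available $15,133.00 = COGS $7,737.40 + ending $7,395.60

COGS = $7,737.40; ending inventory = $7,395.60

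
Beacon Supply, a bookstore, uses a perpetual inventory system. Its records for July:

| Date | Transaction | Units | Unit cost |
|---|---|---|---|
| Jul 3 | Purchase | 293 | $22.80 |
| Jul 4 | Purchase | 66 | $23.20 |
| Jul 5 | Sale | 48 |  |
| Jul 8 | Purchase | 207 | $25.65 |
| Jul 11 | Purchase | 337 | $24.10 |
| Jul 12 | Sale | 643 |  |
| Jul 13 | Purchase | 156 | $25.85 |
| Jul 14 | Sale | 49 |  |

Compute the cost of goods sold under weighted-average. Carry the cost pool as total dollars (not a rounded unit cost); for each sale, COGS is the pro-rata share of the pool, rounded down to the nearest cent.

COGS = $17,763.91

After Jul 3: 293 on hand, pool $6,680.40 (≈ $22.8000 each)
After Jul 4: 359 on hand, pool $8,211.60 (≈ $22.8735 each)
Jul 5, sell 48: 48/359 × $8,211.60 → $1,097.92
After Jul 8: 518 on hand, pool $12,423.23 (≈ $23.9831 each)
After Jul 11: 855 on hand, pool $20,544.93 (≈ $24.0292 each)
Jul 12, sell 643: 643/855 × $20,544.93 → $15,450.74
After Jul 13: 368 on hand, pool $9,126.79 (≈ $24.8011 each)
Jul 14, sell 49: 49/368 × $9,126.79 → $1,215.25
Total COGS = $1,097.92 + $15,450.74 + $1,215.25 = $17,763.91
Ending inventory (cost pool remaining) = $7,911.54
Check: goods available $25,675.45 = COGS $17,763.91 + ending $7,911.54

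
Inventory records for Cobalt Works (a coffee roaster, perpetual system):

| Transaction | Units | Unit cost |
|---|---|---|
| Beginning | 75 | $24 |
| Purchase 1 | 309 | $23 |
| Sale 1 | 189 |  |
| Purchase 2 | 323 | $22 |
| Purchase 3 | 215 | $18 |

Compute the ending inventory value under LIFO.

Sale 1 (189) [LIFO — newest first]: 189 @ $23 = $4,347
Ending inventory: 75 @ $24 + 120 @ $23 + 323 @ $22 + 215 @ $18 = $15,536
Check: goods available $19,883 = COGS $4,347 + ending $15,536

Ending inventory = $15,536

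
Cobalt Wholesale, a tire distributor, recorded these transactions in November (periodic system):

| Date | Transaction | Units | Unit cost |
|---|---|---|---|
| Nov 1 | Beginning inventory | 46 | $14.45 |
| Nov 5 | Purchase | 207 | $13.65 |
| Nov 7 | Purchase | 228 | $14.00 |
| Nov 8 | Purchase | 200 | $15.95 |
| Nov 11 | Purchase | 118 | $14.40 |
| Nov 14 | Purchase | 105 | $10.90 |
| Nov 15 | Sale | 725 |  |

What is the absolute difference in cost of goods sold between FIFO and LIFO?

FIFO COGS: 46 @ $14.45 + 207 @ $13.65 + 228 @ $14.00 + 200 @ $15.95 + 44 @ $14.40 = $10,505.85
LIFO COGS: 105 @ $10.90 + 118 @ $14.40 + 200 @ $15.95 + 228 @ $14.00 + 74 @ $13.65 = $10,235.80
Difference = |$10,505.85 − $10,235.80| = $270.05

$270.05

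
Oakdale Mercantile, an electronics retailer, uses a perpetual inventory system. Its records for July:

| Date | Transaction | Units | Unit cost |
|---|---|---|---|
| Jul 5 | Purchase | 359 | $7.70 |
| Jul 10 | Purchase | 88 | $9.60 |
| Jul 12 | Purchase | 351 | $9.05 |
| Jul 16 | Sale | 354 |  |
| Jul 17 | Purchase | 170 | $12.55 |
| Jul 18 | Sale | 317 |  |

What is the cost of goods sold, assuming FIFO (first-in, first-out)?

COGS = $5,636.30

Jul 16, 354 sold [FIFO — oldest first]: 354 @ $7.70 = $2,725.80
Jul 18, 317 sold [FIFO — oldest first]: 5 @ $7.70 + 88 @ $9.60 + 224 @ $9.05 = $2,910.50
Total COGS = $2,725.80 + $2,910.50 = $5,636.30
Ending inventory: 127 @ $9.05 + 170 @ $12.55 = $3,282.85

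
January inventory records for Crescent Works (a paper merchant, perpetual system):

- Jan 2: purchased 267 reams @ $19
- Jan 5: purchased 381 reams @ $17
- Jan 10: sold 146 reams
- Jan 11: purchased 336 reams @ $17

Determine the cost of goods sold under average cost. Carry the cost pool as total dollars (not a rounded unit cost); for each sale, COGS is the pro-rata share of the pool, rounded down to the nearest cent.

After Jan 2: 267 on hand, pool $5,073.00 (≈ $19.0000 each)
After Jan 5: 648 on hand, pool $11,550.00 (≈ $17.8241 each)
Jan 10, sell 146: 146/648 × $11,550.00 → $2,602.31
After Jan 11: 838 on hand, pool $14,659.69 (≈ $17.4937 each)
Ending inventory (cost pool remaining) = $14,659.69

COGS = $2,602.31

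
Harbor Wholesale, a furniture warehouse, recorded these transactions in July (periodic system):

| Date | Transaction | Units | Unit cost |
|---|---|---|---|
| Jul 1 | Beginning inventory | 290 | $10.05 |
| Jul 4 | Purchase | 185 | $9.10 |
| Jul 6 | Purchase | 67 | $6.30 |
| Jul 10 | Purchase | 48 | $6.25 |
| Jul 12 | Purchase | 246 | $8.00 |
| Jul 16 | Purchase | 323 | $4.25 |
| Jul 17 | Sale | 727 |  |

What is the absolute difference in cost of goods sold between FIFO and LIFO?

FIFO COGS: 290 @ $10.05 + 185 @ $9.10 + 67 @ $6.30 + 48 @ $6.25 + 137 @ $8.00 = $6,416.10
LIFO COGS: 323 @ $4.25 + 246 @ $8.00 + 48 @ $6.25 + 67 @ $6.30 + 43 @ $9.10 = $4,454.15
Difference = |$6,416.10 − $4,454.15| = $1,961.95

$1,961.95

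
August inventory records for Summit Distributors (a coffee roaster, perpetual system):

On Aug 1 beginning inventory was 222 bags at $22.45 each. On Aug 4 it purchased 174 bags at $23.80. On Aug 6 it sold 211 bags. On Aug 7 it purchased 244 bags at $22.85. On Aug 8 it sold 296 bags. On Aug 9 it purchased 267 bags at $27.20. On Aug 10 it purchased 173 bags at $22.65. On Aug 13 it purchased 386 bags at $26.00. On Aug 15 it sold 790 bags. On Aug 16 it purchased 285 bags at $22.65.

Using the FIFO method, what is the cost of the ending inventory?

Aug 6, 211 sold [FIFO — oldest first]: 211 @ $22.45 = $4,736.95
Aug 8, 296 sold [FIFO — oldest first]: 11 @ $22.45 + 174 @ $23.80 + 111 @ $22.85 = $6,924.50
Aug 15, 790 sold [FIFO — oldest first]: 133 @ $22.85 + 267 @ $27.20 + 173 @ $22.65 + 217 @ $26.00 = $19,861.90
Total COGS = $4,736.95 + $6,924.50 + $19,861.90 = $31,523.35
Ending inventory: 169 @ $26.00 + 285 @ $22.65 = $10,849.25
Check: goods available $42,372.60 = COGS $31,523.35 + ending $10,849.25

Ending inventory = $10,849.25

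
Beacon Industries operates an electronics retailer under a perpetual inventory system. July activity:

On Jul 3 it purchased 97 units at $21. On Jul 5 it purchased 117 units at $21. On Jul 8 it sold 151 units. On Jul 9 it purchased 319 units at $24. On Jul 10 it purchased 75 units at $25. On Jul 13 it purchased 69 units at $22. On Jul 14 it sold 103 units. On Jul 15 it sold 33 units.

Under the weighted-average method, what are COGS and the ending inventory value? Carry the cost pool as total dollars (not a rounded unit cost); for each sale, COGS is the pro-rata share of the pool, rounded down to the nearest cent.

COGS = $6,369.84; ending inventory = $9,173.16

After Jul 3: 97 on hand, pool $2,037.00 (≈ $21.0000 each)
After Jul 5: 214 on hand, pool $4,494.00 (≈ $21.0000 each)
Jul 8, sell 151: 151/214 × $4,494.00 → $3,171.00
After Jul 9: 382 on hand, pool $8,979.00 (≈ $23.5052 each)
After Jul 10: 457 on hand, pool $10,854.00 (≈ $23.7505 each)
After Jul 13: 526 on hand, pool $12,372.00 (≈ $23.5209 each)
Jul 14, sell 103: 103/526 × $12,372.00 → $2,422.65
Jul 15, sell 33: 33/423 × $9,949.35 → $776.19
Total COGS = $3,171.00 + $2,422.65 + $776.19 = $6,369.84
Ending inventory (cost pool remaining) = $9,173.16
Check: goods available $15,543.00 = COGS $6,369.84 + ending $9,173.16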